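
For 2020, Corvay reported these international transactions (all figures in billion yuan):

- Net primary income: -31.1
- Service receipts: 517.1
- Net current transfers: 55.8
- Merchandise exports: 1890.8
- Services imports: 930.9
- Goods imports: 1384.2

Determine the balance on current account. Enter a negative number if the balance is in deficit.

117.5

Goods balance = 1890.8 - 1384.2 = 506.6
Services balance = 517.1 - 930.9 = -413.8
Trade balance (goods + services) = 506.6 + (-413.8) = 92.8
Net primary income = -31.1
Net secondary income = 55.8
Current account = 92.8 + (-31.1) + 55.8 = 117.5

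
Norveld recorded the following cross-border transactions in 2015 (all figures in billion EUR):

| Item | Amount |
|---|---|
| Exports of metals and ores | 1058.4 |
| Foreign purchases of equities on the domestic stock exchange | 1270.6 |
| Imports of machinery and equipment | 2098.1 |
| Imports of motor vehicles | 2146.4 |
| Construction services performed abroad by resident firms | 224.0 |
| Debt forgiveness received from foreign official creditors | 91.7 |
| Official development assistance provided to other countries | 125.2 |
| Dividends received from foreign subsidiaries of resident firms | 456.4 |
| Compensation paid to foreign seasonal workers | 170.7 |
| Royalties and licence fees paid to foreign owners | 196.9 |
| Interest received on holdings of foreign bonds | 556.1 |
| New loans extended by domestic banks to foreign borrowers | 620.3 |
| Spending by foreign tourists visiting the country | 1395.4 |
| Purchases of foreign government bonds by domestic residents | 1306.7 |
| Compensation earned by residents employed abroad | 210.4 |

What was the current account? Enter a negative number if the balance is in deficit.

Goods: -2098.1 + 1058.4 - 2146.4 = -3186.1
Services: 224.0 - 196.9 + 1395.4 = 1422.5
Primary income: 456.4 + 210.4 - 170.7 + 556.1 = 1052.2
Secondary income: -125.2
Current account = (-3186.1) + 1422.5 + 1052.2 + (-125.2) = -836.6
(Excluded from the current account — financial account: foreign purchases of equities on the domestic stock exchange 1270.6, new loans extended by domestic banks to foreign borrowers 620.3, purchases of foreign government bonds by domestic residents 1306.7; capital account: debt forgiveness received from foreign official creditors 91.7.)

-836.6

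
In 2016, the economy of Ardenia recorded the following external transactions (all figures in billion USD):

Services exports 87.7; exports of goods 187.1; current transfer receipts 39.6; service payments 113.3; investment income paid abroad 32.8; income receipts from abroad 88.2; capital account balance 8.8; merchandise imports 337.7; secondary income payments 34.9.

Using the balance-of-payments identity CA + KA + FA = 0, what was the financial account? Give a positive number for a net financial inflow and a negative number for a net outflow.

107.3

Goods balance = 187.1 - 337.7 = -150.6
Services balance = 87.7 - 113.3 = -25.6
Trade balance (goods + services) = -150.6 + (-25.6) = -176.2
Net primary income = 88.2 - 32.8 = 55.4
Net secondary income = 39.6 - 34.9 = 4.7
Current account = -176.2 + 55.4 + 4.7 = -116.1
Financial account = -(-116.1 + 8.8) = 107.3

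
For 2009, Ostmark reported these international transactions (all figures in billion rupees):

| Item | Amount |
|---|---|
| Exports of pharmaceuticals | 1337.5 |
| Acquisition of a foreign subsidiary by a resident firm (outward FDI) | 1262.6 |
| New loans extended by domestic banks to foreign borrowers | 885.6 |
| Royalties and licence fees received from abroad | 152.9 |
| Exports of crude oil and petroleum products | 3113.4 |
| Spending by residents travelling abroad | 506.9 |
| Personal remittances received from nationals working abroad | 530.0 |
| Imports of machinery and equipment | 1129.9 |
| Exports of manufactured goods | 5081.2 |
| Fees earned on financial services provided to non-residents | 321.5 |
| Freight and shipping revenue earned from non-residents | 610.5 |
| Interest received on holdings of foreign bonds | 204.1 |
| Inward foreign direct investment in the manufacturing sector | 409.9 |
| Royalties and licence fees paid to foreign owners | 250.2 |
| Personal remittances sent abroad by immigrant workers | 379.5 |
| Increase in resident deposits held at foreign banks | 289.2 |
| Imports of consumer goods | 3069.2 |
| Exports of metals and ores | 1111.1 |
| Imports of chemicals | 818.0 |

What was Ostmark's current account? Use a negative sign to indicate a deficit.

Goods: 5081.2 - 818.0 - 3069.2 + 3113.4 + 1337.5 - 1129.9 + 1111.1 = 5626.1
Services: 610.5 + 152.9 + 321.5 - 250.2 - 506.9 = 327.8
Primary income: 204.1
Secondary income: -379.5 + 530.0 = 150.5
Current account = 5626.1 + 327.8 + 204.1 + 150.5 = 6308.5
(Excluded from the current account — financial account: acquisition of a foreign subsidiary by a resident firm (outward FDI) 1262.6, new loans extended by domestic banks to foreign borrowers 885.6, inward foreign direct investment in the manufacturing sector 409.9, increase in resident deposits held at foreign banks 289.2.)

6308.5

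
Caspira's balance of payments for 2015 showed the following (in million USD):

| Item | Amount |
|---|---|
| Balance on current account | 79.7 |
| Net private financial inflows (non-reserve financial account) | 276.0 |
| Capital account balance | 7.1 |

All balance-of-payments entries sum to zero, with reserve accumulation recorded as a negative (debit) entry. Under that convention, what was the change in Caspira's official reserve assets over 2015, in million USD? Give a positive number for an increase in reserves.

362.8

Official reserve transactions balance = -(79.7 + 7.1 + 276.0) = -362.8
An accumulation of reserves is recorded as a debit (negative entry), so the change in the stock of reserves is the negative of that balance.
Change in official reserves = -(-362.8) = 362.8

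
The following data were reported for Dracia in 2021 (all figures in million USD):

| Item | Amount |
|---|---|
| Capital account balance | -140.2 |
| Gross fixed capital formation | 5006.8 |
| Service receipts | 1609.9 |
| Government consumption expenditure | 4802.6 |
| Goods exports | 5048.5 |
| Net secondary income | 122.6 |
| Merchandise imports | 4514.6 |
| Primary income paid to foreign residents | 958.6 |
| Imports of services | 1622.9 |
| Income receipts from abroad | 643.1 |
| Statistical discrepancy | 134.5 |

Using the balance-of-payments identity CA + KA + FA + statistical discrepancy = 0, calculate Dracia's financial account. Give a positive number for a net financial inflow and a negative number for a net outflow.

-322.3

Goods balance = 5048.5 - 4514.6 = 533.9
Services balance = 1609.9 - 1622.9 = -13.0
Trade balance (goods + services) = 533.9 + (-13.0) = 520.9
Net primary income = 643.1 - 958.6 = -315.5
Net secondary income = 122.6
Current account = 520.9 + (-315.5) + 122.6 = 328.0
Financial account = -(328.0 + (-140.2) + 134.5) = -322.3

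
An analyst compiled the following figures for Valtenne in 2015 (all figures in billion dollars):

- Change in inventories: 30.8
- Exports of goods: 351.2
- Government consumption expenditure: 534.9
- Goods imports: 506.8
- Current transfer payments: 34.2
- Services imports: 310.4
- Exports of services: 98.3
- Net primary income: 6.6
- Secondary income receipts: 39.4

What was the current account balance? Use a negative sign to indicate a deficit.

-355.9

Goods balance = 351.2 - 506.8 = -155.6
Services balance = 98.3 - 310.4 = -212.1
Trade balance (goods + services) = -155.6 + (-212.1) = -367.7
Net primary income = 6.6
Net secondary income = 39.4 - 34.2 = 5.2
Current account = -367.7 + 6.6 + 5.2 = -355.9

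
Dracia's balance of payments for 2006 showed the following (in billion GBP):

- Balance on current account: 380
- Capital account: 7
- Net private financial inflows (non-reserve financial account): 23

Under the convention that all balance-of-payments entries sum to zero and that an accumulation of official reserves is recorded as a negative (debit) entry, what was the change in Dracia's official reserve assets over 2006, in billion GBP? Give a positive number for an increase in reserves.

Official reserve transactions balance = -(380 + 7 + 23) = -410
An accumulation of reserves is recorded as a debit (negative entry), so the change in the stock of reserves is the negative of that balance.
Change in official reserves = -(-410) = 410

410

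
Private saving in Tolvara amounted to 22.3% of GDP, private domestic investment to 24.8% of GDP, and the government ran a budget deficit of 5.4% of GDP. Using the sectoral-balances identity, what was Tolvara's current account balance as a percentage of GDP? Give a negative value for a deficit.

By the sectoral-balances identity, CA = (S_private - I) + (T - G).
Private balance = 22.3 - 24.8 = -2.5
Government balance (T - G) = -5.4
CA = -2.5 + (-5.4) = -7.9

-7.9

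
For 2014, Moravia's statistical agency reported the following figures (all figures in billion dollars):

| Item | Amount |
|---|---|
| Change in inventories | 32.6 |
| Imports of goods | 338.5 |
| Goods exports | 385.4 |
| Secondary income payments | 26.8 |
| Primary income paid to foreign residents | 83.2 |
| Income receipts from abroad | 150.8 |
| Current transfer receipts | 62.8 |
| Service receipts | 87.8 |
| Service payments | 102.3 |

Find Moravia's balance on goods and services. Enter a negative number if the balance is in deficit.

32.4

Goods balance = 385.4 - 338.5 = 46.9
Services balance = 87.8 - 102.3 = -14.5
Trade balance (goods + services) = 46.9 + (-14.5) = 32.4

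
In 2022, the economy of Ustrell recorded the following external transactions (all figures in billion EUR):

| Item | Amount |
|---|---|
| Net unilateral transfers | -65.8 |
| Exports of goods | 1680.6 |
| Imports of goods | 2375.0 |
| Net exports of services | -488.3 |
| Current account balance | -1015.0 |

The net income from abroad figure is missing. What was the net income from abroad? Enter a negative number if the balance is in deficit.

Current account = goods balance + services balance + net primary income + net secondary income
Sum of the known components = -1248.5
Net income from abroad = CA - (known components) = -1015.0 - (-1248.5) = 233.5

233.5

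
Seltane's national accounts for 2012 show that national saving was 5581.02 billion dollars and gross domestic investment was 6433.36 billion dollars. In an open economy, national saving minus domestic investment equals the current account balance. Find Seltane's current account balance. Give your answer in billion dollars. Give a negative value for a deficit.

S - I = CA (net lending to the rest of the world).
CA = S - I = 5581.02 - 6433.36 = -852.34

-852.34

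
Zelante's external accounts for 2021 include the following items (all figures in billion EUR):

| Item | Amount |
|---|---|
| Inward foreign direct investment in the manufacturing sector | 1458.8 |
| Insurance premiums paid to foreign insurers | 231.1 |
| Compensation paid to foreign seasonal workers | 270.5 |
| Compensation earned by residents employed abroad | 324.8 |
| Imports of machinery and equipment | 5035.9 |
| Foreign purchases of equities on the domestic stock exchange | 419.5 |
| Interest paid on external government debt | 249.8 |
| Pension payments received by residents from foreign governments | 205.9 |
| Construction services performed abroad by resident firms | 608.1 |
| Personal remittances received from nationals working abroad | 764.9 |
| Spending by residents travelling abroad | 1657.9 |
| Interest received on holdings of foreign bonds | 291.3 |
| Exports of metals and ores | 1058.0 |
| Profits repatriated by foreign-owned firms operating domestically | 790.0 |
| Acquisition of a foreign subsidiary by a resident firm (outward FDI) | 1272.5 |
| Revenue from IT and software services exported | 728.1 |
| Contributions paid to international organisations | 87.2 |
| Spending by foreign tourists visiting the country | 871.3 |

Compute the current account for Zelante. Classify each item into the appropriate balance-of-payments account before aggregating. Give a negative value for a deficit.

-3470.0

Goods: -5035.9 + 1058.0 = -3977.9
Services: -231.1 + 608.1 + 728.1 + 871.3 - 1657.9 = 318.5
Primary income: -790.0 - 270.5 + 324.8 + 291.3 - 249.8 = -694.2
Secondary income: 764.9 - 87.2 + 205.9 = 883.6
Current account = (-3977.9) + 318.5 + (-694.2) + 883.6 = -3470.0
(Excluded from the current account — financial account: inward foreign direct investment in the manufacturing sector 1458.8, foreign purchases of equities on the domestic stock exchange 419.5, acquisition of a foreign subsidiary by a resident firm (outward FDI) 1272.5.)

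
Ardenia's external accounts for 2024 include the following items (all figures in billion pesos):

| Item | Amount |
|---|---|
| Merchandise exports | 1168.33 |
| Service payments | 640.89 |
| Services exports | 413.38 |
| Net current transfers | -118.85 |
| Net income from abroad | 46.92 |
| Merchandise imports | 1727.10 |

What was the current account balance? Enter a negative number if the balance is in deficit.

-858.21

Goods balance = 1168.33 - 1727.10 = -558.77
Services balance = 413.38 - 640.89 = -227.51
Trade balance (goods + services) = -558.77 + (-227.51) = -786.28
Net primary income = 46.92
Net secondary income = -118.85
Current account = -786.28 + 46.92 + (-118.85) = -858.21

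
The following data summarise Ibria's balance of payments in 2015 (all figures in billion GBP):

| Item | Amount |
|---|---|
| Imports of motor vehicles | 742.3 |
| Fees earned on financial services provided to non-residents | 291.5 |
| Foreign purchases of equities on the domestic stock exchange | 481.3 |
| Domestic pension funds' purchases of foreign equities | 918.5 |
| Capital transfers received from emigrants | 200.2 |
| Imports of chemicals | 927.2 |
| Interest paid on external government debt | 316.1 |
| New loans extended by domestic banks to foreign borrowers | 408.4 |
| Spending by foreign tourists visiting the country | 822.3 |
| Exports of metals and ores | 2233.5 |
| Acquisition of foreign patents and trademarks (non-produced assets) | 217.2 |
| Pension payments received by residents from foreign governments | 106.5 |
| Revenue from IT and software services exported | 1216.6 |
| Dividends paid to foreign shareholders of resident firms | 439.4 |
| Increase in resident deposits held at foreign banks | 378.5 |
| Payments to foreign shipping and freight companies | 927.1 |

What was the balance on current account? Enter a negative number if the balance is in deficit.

1318.3

Goods: -927.2 - 742.3 + 2233.5 = 564.0
Services: 822.3 + 1216.6 + 291.5 - 927.1 = 1403.3
Primary income: -439.4 - 316.1 = -755.5
Secondary income: 106.5
Current account = 564.0 + 1403.3 + (-755.5) + 106.5 = 1318.3
(Excluded from the current account — financial account: foreign purchases of equities on the domestic stock exchange 481.3, domestic pension funds' purchases of foreign equities 918.5, new loans extended by domestic banks to foreign borrowers 408.4, increase in resident deposits held at foreign banks 378.5; capital account: capital transfers received from emigrants 200.2, acquisition of foreign patents and trademarks (non-produced assets) 217.2.)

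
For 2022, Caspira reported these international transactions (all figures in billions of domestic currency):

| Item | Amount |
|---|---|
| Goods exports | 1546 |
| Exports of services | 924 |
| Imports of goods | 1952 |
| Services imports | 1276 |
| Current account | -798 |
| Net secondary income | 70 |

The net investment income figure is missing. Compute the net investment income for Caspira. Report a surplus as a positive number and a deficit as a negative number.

-110

Current account = goods balance + services balance + net primary income + net secondary income
Sum of the known components = -688
Net investment income = CA - (known components) = -798 - (-688) = -110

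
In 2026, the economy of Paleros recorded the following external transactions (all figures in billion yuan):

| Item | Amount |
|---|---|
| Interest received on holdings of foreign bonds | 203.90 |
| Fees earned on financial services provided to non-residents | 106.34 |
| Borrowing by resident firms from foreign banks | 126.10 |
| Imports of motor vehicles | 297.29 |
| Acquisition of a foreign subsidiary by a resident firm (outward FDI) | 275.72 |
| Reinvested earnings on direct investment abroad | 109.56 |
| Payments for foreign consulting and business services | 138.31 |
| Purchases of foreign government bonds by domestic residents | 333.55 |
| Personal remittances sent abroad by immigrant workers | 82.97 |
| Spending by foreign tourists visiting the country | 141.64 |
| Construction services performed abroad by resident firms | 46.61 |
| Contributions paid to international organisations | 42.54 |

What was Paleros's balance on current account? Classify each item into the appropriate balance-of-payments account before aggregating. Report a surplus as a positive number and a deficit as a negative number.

46.94

Goods: -297.29
Services: 46.61 - 138.31 + 106.34 + 141.64 = 156.28
Primary income: 203.90 + 109.56 = 313.46
Secondary income: -42.54 - 82.97 = -125.51
Current account = (-297.29) + 156.28 + 313.46 + (-125.51) = 46.94
(Excluded from the current account — financial account: borrowing by resident firms from foreign banks 126.10, acquisition of a foreign subsidiary by a resident firm (outward FDI) 275.72, purchases of foreign government bonds by domestic residents 333.55.)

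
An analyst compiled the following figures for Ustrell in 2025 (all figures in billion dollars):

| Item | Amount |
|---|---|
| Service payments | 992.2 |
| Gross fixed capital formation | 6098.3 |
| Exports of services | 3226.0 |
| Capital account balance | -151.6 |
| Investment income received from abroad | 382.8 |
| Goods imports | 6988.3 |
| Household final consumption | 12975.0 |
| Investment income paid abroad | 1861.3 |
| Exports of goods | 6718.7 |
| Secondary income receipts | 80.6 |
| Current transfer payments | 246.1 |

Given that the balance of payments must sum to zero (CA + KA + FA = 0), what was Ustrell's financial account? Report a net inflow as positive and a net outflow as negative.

Goods balance = 6718.7 - 6988.3 = -269.6
Services balance = 3226.0 - 992.2 = 2233.8
Trade balance (goods + services) = -269.6 + 2233.8 = 1964.2
Net primary income = 382.8 - 1861.3 = -1478.5
Net secondary income = 80.6 - 246.1 = -165.5
Current account = 1964.2 + (-1478.5) + (-165.5) = 320.2
Financial account = -(320.2 + (-151.6)) = -168.6

-168.6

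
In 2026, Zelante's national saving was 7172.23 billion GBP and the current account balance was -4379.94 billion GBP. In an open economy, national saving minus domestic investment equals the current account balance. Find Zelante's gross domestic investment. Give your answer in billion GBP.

11552.17

I = S - CA = 7172.23 - (-4379.94) = 11552.17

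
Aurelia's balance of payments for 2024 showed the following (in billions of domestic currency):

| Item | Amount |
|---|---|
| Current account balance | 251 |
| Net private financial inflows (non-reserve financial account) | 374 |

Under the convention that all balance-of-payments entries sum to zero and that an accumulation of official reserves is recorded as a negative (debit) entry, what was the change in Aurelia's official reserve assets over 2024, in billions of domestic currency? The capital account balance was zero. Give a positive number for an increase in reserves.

625

Official reserve transactions balance = -(251 + 374) = -625
An accumulation of reserves is recorded as a debit (negative entry), so the change in the stock of reserves is the negative of that balance.
Change in official reserves = -(-625) = 625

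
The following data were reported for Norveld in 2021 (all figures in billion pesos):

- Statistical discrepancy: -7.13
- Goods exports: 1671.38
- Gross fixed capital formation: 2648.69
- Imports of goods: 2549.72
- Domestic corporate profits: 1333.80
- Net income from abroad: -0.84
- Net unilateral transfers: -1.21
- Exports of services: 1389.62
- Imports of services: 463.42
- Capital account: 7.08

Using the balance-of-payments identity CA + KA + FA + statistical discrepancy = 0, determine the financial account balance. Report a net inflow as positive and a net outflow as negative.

-45.76

Goods balance = 1671.38 - 2549.72 = -878.34
Services balance = 1389.62 - 463.42 = 926.20
Trade balance (goods + services) = -878.34 + 926.20 = 47.86
Net primary income = -0.84
Net secondary income = -1.21
Current account = 47.86 + (-0.84) + (-1.21) = 45.81
Financial account = -(45.81 + 7.08 + (-7.13)) = -45.76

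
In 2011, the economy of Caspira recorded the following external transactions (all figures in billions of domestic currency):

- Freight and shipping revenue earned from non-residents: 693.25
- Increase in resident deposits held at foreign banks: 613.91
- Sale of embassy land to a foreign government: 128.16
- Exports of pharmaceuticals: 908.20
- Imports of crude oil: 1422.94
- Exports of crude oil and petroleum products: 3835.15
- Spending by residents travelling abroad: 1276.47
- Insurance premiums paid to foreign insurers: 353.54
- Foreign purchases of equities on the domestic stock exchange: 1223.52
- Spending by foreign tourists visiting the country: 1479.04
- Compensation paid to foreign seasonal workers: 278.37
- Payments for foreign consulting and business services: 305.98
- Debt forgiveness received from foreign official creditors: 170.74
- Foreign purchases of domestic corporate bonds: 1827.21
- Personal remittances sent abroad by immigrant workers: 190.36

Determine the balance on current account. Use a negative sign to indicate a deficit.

Goods: 908.20 - 1422.94 + 3835.15 = 3320.41
Services: 693.25 + 1479.04 - 353.54 - 305.98 - 1276.47 = 236.30
Primary income: -278.37
Secondary income: -190.36
Current account = 3320.41 + 236.30 + (-278.37) + (-190.36) = 3087.98
(Excluded from the current account — financial account: increase in resident deposits held at foreign banks 613.91, foreign purchases of equities on the domestic stock exchange 1223.52, foreign purchases of domestic corporate bonds 1827.21; capital account: sale of embassy land to a foreign government 128.16, debt forgiveness received from foreign official creditors 170.74.)

3087.98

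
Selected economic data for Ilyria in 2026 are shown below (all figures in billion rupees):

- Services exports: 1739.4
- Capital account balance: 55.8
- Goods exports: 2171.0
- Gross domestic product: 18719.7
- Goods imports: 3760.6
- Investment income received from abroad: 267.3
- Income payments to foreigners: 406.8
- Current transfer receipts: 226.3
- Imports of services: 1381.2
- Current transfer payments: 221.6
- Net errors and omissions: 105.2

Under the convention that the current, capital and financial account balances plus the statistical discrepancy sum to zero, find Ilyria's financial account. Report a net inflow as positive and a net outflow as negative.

1205.2

Goods balance = 2171.0 - 3760.6 = -1589.6
Services balance = 1739.4 - 1381.2 = 358.2
Trade balance (goods + services) = -1589.6 + 358.2 = -1231.4
Net primary income = 267.3 - 406.8 = -139.5
Net secondary income = 226.3 - 221.6 = 4.7
Current account = -1231.4 + (-139.5) + 4.7 = -1366.2
Financial account = -(-1366.2 + 55.8 + 105.2) = 1205.2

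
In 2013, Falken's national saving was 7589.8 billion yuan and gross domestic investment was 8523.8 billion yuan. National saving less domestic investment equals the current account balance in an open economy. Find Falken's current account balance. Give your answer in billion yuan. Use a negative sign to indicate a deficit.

CA = S - I = 7589.8 - 8523.8 = -934.0

-934.0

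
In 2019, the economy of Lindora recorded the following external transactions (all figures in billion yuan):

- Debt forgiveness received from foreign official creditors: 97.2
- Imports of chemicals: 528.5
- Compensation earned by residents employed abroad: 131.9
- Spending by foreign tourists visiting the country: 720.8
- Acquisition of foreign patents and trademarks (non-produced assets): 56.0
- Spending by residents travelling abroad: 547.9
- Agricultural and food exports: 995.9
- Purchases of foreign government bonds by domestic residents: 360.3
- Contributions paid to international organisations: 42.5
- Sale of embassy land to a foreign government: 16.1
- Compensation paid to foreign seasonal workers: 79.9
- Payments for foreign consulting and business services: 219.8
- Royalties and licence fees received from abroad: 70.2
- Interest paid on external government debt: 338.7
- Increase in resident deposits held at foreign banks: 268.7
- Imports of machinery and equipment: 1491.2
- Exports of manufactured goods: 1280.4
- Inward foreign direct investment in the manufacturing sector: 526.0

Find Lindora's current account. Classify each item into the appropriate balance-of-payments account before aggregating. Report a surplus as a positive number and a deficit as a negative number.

Goods: 995.9 - 1491.2 - 528.5 + 1280.4 = 256.6
Services: -547.9 + 70.2 - 219.8 + 720.8 = 23.3
Primary income: -79.9 + 131.9 - 338.7 = -286.7
Secondary income: -42.5
Current account = 256.6 + 23.3 + (-286.7) + (-42.5) = -49.3
(Excluded from the current account — capital account: debt forgiveness received from foreign official creditors 97.2, acquisition of foreign patents and trademarks (non-produced assets) 56.0, sale of embassy land to a foreign government 16.1; financial account: purchases of foreign government bonds by domestic residents 360.3, increase in resident deposits held at foreign banks 268.7, inward foreign direct investment in the manufacturing sector 526.0.)

-49.3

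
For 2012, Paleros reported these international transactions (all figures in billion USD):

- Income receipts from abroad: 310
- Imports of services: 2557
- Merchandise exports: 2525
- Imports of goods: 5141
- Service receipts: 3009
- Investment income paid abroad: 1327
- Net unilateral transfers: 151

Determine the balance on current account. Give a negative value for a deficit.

-3030

Goods balance = 2525 - 5141 = -2616
Services balance = 3009 - 2557 = 452
Trade balance (goods + services) = -2616 + 452 = -2164
Net primary income = 310 - 1327 = -1017
Net secondary income = 151
Current account = -2164 + (-1017) + 151 = -3030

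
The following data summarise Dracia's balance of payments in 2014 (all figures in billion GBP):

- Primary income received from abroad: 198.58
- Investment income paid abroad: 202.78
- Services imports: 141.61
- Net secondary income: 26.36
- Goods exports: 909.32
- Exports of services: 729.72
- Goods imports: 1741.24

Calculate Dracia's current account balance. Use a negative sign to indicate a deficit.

Goods balance = 909.32 - 1741.24 = -831.92
Services balance = 729.72 - 141.61 = 588.11
Trade balance (goods + services) = -831.92 + 588.11 = -243.81
Net primary income = 198.58 - 202.78 = -4.20
Net secondary income = 26.36
Current account = -243.81 + (-4.20) + 26.36 = -221.65

-221.65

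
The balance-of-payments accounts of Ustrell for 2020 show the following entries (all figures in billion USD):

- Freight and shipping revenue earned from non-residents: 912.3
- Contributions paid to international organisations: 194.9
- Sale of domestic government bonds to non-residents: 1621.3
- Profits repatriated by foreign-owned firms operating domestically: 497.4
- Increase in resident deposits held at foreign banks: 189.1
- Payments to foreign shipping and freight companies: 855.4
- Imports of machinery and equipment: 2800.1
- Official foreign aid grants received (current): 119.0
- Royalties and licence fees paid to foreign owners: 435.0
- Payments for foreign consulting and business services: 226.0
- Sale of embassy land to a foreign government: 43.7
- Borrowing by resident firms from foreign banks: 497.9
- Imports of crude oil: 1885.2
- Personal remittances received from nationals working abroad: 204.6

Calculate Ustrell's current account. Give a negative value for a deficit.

-5658.1

Goods: -1885.2 - 2800.1 = -4685.3
Services: -226.0 + 912.3 - 855.4 - 435.0 = -604.1
Primary income: -497.4
Secondary income: 204.6 - 194.9 + 119.0 = 128.7
Current account = (-4685.3) + (-604.1) + (-497.4) + 128.7 = -5658.1
(Excluded from the current account — financial account: sale of domestic government bonds to non-residents 1621.3, increase in resident deposits held at foreign banks 189.1, borrowing by resident firms from foreign banks 497.9; capital account: sale of embassy land to a foreign government 43.7.)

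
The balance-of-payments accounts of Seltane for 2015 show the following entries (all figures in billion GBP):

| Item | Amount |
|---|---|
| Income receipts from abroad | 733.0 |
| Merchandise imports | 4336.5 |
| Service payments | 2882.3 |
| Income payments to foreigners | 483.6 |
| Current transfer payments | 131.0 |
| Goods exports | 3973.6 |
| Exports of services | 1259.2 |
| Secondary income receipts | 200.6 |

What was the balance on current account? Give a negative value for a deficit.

Goods balance = 3973.6 - 4336.5 = -362.9
Services balance = 1259.2 - 2882.3 = -1623.1
Trade balance (goods + services) = -362.9 + (-1623.1) = -1986.0
Net primary income = 733.0 - 483.6 = 249.4
Net secondary income = 200.6 - 131.0 = 69.6
Current account = -1986.0 + 249.4 + 69.6 = -1667.0

-1667.0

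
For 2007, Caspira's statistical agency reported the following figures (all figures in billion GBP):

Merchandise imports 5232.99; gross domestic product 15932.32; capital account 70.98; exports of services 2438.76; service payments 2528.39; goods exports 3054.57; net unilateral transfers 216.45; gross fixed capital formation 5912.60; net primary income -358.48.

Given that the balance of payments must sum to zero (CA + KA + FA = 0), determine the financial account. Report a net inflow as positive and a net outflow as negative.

Goods balance = 3054.57 - 5232.99 = -2178.42
Services balance = 2438.76 - 2528.39 = -89.63
Trade balance (goods + services) = -2178.42 + (-89.63) = -2268.05
Net primary income = -358.48
Net secondary income = 216.45
Current account = -2268.05 + (-358.48) + 216.45 = -2410.08
Financial account = -(-2410.08 + 70.98) = 2339.10

2339.10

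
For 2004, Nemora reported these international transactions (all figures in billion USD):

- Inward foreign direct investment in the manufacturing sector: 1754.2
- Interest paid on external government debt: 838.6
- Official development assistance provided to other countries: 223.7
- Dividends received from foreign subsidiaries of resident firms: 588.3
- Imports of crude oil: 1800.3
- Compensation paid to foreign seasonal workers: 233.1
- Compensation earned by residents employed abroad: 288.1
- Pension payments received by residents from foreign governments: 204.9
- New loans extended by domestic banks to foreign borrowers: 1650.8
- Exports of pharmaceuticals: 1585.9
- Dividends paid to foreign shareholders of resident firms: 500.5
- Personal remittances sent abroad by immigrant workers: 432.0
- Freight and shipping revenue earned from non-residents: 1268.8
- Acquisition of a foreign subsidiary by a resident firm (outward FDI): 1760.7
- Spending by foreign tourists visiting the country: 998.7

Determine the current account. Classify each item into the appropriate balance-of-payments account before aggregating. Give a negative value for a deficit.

Goods: -1800.3 + 1585.9 = -214.4
Services: 998.7 + 1268.8 = 2267.5
Primary income: -233.1 + 288.1 + 588.3 - 500.5 - 838.6 = -695.8
Secondary income: 204.9 - 223.7 - 432.0 = -450.8
Current account = (-214.4) + 2267.5 + (-695.8) + (-450.8) = 906.5
(Excluded from the current account — financial account: inward foreign direct investment in the manufacturing sector 1754.2, new loans extended by domestic banks to foreign borrowers 1650.8, acquisition of a foreign subsidiary by a resident firm (outward FDI) 1760.7.)

906.5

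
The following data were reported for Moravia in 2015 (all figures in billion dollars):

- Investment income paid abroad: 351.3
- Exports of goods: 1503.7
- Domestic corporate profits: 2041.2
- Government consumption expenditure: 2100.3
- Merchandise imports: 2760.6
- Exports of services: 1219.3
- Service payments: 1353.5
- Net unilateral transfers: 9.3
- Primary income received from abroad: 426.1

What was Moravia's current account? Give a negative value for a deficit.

Goods balance = 1503.7 - 2760.6 = -1256.9
Services balance = 1219.3 - 1353.5 = -134.2
Trade balance (goods + services) = -1256.9 + (-134.2) = -1391.1
Net primary income = 426.1 - 351.3 = 74.8
Net secondary income = 9.3
Current account = -1391.1 + 74.8 + 9.3 = -1307.0

-1307.0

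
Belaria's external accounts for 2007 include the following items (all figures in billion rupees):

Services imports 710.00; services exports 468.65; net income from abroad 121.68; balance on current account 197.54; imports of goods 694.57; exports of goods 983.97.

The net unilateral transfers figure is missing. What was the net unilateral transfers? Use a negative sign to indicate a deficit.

27.81

Current account = goods balance + services balance + net primary income + net secondary income
Sum of the known components = 169.73
Net unilateral transfers = CA - (known components) = 197.54 - 169.73 = 27.81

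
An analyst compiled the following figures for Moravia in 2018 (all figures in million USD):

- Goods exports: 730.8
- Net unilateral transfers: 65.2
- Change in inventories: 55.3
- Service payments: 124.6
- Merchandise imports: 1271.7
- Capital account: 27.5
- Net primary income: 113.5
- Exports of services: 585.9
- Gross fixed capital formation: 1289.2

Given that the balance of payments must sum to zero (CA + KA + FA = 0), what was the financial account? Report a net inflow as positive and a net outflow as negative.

Goods balance = 730.8 - 1271.7 = -540.9
Services balance = 585.9 - 124.6 = 461.3
Trade balance (goods + services) = -540.9 + 461.3 = -79.6
Net primary income = 113.5
Net secondary income = 65.2
Current account = -79.6 + 113.5 + 65.2 = 99.1
Financial account = -(99.1 + 27.5) = -126.6

-126.6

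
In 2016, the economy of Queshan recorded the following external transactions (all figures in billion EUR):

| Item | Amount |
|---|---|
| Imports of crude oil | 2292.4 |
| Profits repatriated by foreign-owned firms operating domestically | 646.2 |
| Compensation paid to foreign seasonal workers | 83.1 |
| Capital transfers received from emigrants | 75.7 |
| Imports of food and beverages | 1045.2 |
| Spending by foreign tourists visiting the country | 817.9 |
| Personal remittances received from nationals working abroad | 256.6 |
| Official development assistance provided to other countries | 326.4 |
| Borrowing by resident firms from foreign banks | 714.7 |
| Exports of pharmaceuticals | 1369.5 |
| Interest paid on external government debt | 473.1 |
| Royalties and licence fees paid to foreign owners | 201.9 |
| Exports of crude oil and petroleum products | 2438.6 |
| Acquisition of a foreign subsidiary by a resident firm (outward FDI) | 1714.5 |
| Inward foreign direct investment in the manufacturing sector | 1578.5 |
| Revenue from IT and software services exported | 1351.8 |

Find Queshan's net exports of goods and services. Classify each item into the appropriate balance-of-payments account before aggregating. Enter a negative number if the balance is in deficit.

Goods: 1369.5 - 1045.2 - 2292.4 + 2438.6 = 470.5
Services: 817.9 - 201.9 + 1351.8 = 1967.8
Trade balance = 470.5 + 1967.8 = 2438.3
(Excluded from the trade balance — primary income: profits repatriated by foreign-owned firms operating domestically 646.2, compensation paid to foreign seasonal workers 83.1, interest paid on external government debt 473.1; capital account: capital transfers received from emigrants 75.7; secondary income: personal remittances received from nationals working abroad 256.6, official development assistance provided to other countries 326.4; financial account: borrowing by resident firms from foreign banks 714.7, acquisition of a foreign subsidiary by a resident firm (outward FDI) 1714.5, inward foreign direct investment in the manufacturing sector 1578.5.)

2438.3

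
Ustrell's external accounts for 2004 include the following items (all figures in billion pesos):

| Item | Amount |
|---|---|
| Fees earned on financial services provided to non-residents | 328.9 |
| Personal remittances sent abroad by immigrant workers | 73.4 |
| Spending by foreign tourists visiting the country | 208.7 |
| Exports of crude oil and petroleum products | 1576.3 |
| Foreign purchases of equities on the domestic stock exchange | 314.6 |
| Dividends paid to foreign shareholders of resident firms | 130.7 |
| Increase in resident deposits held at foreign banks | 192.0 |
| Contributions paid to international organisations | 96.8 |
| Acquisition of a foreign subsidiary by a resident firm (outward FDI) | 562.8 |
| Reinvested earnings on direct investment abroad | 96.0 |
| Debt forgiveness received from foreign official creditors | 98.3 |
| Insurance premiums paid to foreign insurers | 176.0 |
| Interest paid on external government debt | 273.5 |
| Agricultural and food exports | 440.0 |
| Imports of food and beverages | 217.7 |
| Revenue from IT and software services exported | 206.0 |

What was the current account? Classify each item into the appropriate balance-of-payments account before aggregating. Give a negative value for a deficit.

1887.8

Goods: 440.0 - 217.7 + 1576.3 = 1798.6
Services: 208.7 + 206.0 + 328.9 - 176.0 = 567.6
Primary income: -130.7 + 96.0 - 273.5 = -308.2
Secondary income: -96.8 - 73.4 = -170.2
Current account = 1798.6 + 567.6 + (-308.2) + (-170.2) = 1887.8
(Excluded from the current account — financial account: foreign purchases of equities on the domestic stock exchange 314.6, increase in resident deposits held at foreign banks 192.0, acquisition of a foreign subsidiary by a resident firm (outward FDI) 562.8; capital account: debt forgiveness received from foreign official creditors 98.3.)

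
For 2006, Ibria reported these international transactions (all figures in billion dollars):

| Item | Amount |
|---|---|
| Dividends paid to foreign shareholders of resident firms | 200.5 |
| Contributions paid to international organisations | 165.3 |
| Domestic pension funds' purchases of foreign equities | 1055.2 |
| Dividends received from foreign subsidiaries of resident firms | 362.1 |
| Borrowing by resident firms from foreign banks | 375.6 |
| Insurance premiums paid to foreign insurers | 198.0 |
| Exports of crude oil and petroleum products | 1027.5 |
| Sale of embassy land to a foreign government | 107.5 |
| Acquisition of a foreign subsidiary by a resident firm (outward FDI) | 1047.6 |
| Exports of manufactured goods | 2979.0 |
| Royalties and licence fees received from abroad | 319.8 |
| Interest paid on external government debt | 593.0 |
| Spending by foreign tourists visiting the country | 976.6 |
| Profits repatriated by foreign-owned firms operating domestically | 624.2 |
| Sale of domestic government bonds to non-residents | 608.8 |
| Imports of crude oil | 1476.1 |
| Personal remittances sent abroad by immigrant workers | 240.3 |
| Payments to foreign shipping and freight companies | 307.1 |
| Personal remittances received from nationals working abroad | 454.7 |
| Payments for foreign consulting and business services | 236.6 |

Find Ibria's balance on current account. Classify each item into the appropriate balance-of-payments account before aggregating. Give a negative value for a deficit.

Goods: -1476.1 + 1027.5 + 2979.0 = 2530.4
Services: 319.8 - 198.0 - 236.6 + 976.6 - 307.1 = 554.7
Primary income: 362.1 - 200.5 - 593.0 - 624.2 = -1055.6
Secondary income: -240.3 + 454.7 - 165.3 = 49.1
Current account = 2530.4 + 554.7 + (-1055.6) + 49.1 = 2078.6
(Excluded from the current account — financial account: domestic pension funds' purchases of foreign equities 1055.2, borrowing by resident firms from foreign banks 375.6, acquisition of a foreign subsidiary by a resident firm (outward FDI) 1047.6, sale of domestic government bonds to non-residents 608.8; capital account: sale of embassy land to a foreign government 107.5.)

2078.6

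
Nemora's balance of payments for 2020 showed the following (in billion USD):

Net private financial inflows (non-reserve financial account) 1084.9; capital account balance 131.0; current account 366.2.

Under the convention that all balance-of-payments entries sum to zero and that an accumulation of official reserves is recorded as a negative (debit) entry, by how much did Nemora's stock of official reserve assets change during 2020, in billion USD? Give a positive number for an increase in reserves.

Official reserve transactions balance = -(366.2 + 131.0 + 1084.9) = -1582.1
An accumulation of reserves is recorded as a debit (negative entry), so the change in the stock of reserves is the negative of that balance.
Change in official reserves = -(-1582.1) = 1582.1

1582.1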